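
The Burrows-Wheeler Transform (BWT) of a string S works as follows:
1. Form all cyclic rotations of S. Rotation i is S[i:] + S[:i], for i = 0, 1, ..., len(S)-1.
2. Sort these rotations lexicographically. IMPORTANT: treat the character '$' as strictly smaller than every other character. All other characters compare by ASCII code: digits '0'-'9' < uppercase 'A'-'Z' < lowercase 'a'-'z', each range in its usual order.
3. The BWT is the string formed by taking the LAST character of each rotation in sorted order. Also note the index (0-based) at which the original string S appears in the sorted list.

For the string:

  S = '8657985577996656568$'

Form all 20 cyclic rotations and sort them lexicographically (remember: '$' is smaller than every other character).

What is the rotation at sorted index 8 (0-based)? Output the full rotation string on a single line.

All 20 rotations (rotation i = S[i:]+S[:i]):
  rot[0] = 8657985577996656568$
  rot[1] = 657985577996656568$8
  rot[2] = 57985577996656568$86
  rot[3] = 7985577996656568$865
  rot[4] = 985577996656568$8657
  rot[5] = 85577996656568$86579
  rot[6] = 5577996656568$865798
  rot[7] = 577996656568$8657985
  rot[8] = 77996656568$86579855
  rot[9] = 7996656568$865798557
  rot[10] = 996656568$8657985577
  rot[11] = 96656568$86579855779
  rot[12] = 6656568$865798557799
  rot[13] = 656568$8657985577996
  rot[14] = 56568$86579855779966
  rot[15] = 6568$865798557799665
  rot[16] = 568$8657985577996656
  rot[17] = 68$86579855779966565
  rot[18] = 8$865798557799665656
  rot[19] = $8657985577996656568
Sorted (with $ < everything):
  sorted[0] = $8657985577996656568
  sorted[1] = 5577996656568$865798
  sorted[2] = 56568$86579855779966
  sorted[3] = 568$8657985577996656
  sorted[4] = 577996656568$8657985
  sorted[5] = 57985577996656568$86
  sorted[6] = 656568$8657985577996
  sorted[7] = 6568$865798557799665
  sorted[8] = 657985577996656568$8
  sorted[9] = 6656568$865798557799
  sorted[10] = 68$86579855779966565
  sorted[11] = 77996656568$86579855
  sorted[12] = 7985577996656568$865
  sorted[13] = 7996656568$865798557
  sorted[14] = 8$865798557799665656
  sorted[15] = 85577996656568$86579
  sorted[16] = 8657985577996656568$
  sorted[17] = 96656568$86579855779
  sorted[18] = 985577996656568$8657
  sorted[19] = 996656568$8657985577
sorted[8] = 657985577996656568$8

Answer: 657985577996656568$8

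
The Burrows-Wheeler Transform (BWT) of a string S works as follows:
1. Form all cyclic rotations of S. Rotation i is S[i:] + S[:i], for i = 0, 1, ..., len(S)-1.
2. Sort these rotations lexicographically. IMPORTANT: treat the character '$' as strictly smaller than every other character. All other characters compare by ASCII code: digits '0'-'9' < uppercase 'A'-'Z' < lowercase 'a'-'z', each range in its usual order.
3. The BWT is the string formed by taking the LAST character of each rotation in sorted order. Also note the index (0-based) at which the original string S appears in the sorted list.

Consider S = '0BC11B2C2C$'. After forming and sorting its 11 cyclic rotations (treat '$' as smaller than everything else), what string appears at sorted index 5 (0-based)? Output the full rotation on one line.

Answer: 2C2C$0BC11B

Derivation:
All 11 rotations (rotation i = S[i:]+S[:i]):
  rot[0] = 0BC11B2C2C$
  rot[1] = BC11B2C2C$0
  rot[2] = C11B2C2C$0B
  rot[3] = 11B2C2C$0BC
  rot[4] = 1B2C2C$0BC1
  rot[5] = B2C2C$0BC11
  rot[6] = 2C2C$0BC11B
  rot[7] = C2C$0BC11B2
  rot[8] = 2C$0BC11B2C
  rot[9] = C$0BC11B2C2
  rot[10] = $0BC11B2C2C
Sorted (with $ < everything):
  sorted[0] = $0BC11B2C2C
  sorted[1] = 0BC11B2C2C$
  sorted[2] = 11B2C2C$0BC
  sorted[3] = 1B2C2C$0BC1
  sorted[4] = 2C$0BC11B2C
  sorted[5] = 2C2C$0BC11B
  sorted[6] = B2C2C$0BC11
  sorted[7] = BC11B2C2C$0
  sorted[8] = C$0BC11B2C2
  sorted[9] = C11B2C2C$0B
  sorted[10] = C2C$0BC11B2
sorted[5] = 2C2C$0BC11B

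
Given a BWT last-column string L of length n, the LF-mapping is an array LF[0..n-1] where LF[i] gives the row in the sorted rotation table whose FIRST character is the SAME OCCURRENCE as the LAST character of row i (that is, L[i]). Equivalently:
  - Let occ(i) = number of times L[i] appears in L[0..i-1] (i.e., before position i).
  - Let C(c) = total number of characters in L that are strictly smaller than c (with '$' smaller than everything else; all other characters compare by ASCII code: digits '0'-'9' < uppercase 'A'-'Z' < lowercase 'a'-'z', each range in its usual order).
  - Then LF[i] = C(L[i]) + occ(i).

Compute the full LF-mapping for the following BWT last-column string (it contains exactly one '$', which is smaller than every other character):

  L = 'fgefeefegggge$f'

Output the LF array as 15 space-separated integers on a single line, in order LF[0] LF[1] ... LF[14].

Answer: 6 10 1 7 2 3 8 4 11 12 13 14 5 0 9

Derivation:
Char counts: '$':1, 'e':5, 'f':4, 'g':5
C (first-col start): C('$')=0, C('e')=1, C('f')=6, C('g')=10
L[0]='f': occ=0, LF[0]=C('f')+0=6+0=6
L[1]='g': occ=0, LF[1]=C('g')+0=10+0=10
L[2]='e': occ=0, LF[2]=C('e')+0=1+0=1
L[3]='f': occ=1, LF[3]=C('f')+1=6+1=7
L[4]='e': occ=1, LF[4]=C('e')+1=1+1=2
L[5]='e': occ=2, LF[5]=C('e')+2=1+2=3
L[6]='f': occ=2, LF[6]=C('f')+2=6+2=8
L[7]='e': occ=3, LF[7]=C('e')+3=1+3=4
L[8]='g': occ=1, LF[8]=C('g')+1=10+1=11
L[9]='g': occ=2, LF[9]=C('g')+2=10+2=12
L[10]='g': occ=3, LF[10]=C('g')+3=10+3=13
L[11]='g': occ=4, LF[11]=C('g')+4=10+4=14
L[12]='e': occ=4, LF[12]=C('e')+4=1+4=5
L[13]='$': occ=0, LF[13]=C('$')+0=0+0=0
L[14]='f': occ=3, LF[14]=C('f')+3=6+3=9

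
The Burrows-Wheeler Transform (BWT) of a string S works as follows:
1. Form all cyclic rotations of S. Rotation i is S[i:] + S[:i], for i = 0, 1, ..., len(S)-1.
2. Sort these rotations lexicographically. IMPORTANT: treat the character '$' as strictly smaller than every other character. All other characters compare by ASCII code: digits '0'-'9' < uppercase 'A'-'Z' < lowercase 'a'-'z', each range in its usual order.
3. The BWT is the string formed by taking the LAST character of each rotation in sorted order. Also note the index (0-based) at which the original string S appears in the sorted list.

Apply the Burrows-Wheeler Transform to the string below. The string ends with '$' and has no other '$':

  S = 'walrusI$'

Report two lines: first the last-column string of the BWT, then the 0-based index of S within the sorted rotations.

All 8 rotations (rotation i = S[i:]+S[:i]):
  rot[0] = walrusI$
  rot[1] = alrusI$w
  rot[2] = lrusI$wa
  rot[3] = rusI$wal
  rot[4] = usI$walr
  rot[5] = sI$walru
  rot[6] = I$walrus
  rot[7] = $walrusI
Sorted (with $ < everything):
  sorted[0] = $walrusI  (last char: 'I')
  sorted[1] = I$walrus  (last char: 's')
  sorted[2] = alrusI$w  (last char: 'w')
  sorted[3] = lrusI$wa  (last char: 'a')
  sorted[4] = rusI$wal  (last char: 'l')
  sorted[5] = sI$walru  (last char: 'u')
  sorted[6] = usI$walr  (last char: 'r')
  sorted[7] = walrusI$  (last char: '$')
Last column: Iswalur$
Original string S is at sorted index 7

Answer: Iswalur$
7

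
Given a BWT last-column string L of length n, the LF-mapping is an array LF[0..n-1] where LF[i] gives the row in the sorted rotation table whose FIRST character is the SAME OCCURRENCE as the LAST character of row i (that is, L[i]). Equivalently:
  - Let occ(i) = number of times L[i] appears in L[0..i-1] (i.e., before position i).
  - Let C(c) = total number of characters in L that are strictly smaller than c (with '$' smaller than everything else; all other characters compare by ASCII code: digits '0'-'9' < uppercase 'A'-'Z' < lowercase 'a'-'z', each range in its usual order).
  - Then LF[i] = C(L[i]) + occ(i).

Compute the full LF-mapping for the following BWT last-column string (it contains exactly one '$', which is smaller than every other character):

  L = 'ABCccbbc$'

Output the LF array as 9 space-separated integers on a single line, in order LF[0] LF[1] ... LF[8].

Answer: 1 2 3 6 7 4 5 8 0

Derivation:
Char counts: '$':1, 'A':1, 'B':1, 'C':1, 'b':2, 'c':3
C (first-col start): C('$')=0, C('A')=1, C('B')=2, C('C')=3, C('b')=4, C('c')=6
L[0]='A': occ=0, LF[0]=C('A')+0=1+0=1
L[1]='B': occ=0, LF[1]=C('B')+0=2+0=2
L[2]='C': occ=0, LF[2]=C('C')+0=3+0=3
L[3]='c': occ=0, LF[3]=C('c')+0=6+0=6
L[4]='c': occ=1, LF[4]=C('c')+1=6+1=7
L[5]='b': occ=0, LF[5]=C('b')+0=4+0=4
L[6]='b': occ=1, LF[6]=C('b')+1=4+1=5
L[7]='c': occ=2, LF[7]=C('c')+2=6+2=8
L[8]='$': occ=0, LF[8]=C('$')+0=0+0=0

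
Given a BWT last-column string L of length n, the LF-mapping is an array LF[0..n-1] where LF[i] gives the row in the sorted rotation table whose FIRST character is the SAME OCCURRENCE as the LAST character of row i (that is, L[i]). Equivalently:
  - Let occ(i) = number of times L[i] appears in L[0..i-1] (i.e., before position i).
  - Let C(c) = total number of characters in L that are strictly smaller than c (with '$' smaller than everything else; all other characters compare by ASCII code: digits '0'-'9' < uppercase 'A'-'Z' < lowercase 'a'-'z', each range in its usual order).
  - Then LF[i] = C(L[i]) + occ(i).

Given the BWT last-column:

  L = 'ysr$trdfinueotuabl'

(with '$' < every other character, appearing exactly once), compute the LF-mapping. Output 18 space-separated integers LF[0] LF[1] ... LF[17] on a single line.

Answer: 17 12 10 0 13 11 3 5 6 8 15 4 9 14 16 1 2 7

Derivation:
Char counts: '$':1, 'a':1, 'b':1, 'd':1, 'e':1, 'f':1, 'i':1, 'l':1, 'n':1, 'o':1, 'r':2, 's':1, 't':2, 'u':2, 'y':1
C (first-col start): C('$')=0, C('a')=1, C('b')=2, C('d')=3, C('e')=4, C('f')=5, C('i')=6, C('l')=7, C('n')=8, C('o')=9, C('r')=10, C('s')=12, C('t')=13, C('u')=15, C('y')=17
L[0]='y': occ=0, LF[0]=C('y')+0=17+0=17
L[1]='s': occ=0, LF[1]=C('s')+0=12+0=12
L[2]='r': occ=0, LF[2]=C('r')+0=10+0=10
L[3]='$': occ=0, LF[3]=C('$')+0=0+0=0
L[4]='t': occ=0, LF[4]=C('t')+0=13+0=13
L[5]='r': occ=1, LF[5]=C('r')+1=10+1=11
L[6]='d': occ=0, LF[6]=C('d')+0=3+0=3
L[7]='f': occ=0, LF[7]=C('f')+0=5+0=5
L[8]='i': occ=0, LF[8]=C('i')+0=6+0=6
L[9]='n': occ=0, LF[9]=C('n')+0=8+0=8
L[10]='u': occ=0, LF[10]=C('u')+0=15+0=15
L[11]='e': occ=0, LF[11]=C('e')+0=4+0=4
L[12]='o': occ=0, LF[12]=C('o')+0=9+0=9
L[13]='t': occ=1, LF[13]=C('t')+1=13+1=14
L[14]='u': occ=1, LF[14]=C('u')+1=15+1=16
L[15]='a': occ=0, LF[15]=C('a')+0=1+0=1
L[16]='b': occ=0, LF[16]=C('b')+0=2+0=2
L[17]='l': occ=0, LF[17]=C('l')+0=7+0=7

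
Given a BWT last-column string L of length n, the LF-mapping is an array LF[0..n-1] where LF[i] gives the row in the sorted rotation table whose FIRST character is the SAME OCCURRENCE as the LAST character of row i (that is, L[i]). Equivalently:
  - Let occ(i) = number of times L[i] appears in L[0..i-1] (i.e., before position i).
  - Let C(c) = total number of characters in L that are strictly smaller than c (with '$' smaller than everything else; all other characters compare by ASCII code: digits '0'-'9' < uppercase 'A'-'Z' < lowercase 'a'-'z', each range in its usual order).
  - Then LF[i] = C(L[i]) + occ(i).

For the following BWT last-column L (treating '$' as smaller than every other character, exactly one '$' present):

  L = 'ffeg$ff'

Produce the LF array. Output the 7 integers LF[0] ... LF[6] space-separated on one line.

Answer: 2 3 1 6 0 4 5

Derivation:
Char counts: '$':1, 'e':1, 'f':4, 'g':1
C (first-col start): C('$')=0, C('e')=1, C('f')=2, C('g')=6
L[0]='f': occ=0, LF[0]=C('f')+0=2+0=2
L[1]='f': occ=1, LF[1]=C('f')+1=2+1=3
L[2]='e': occ=0, LF[2]=C('e')+0=1+0=1
L[3]='g': occ=0, LF[3]=C('g')+0=6+0=6
L[4]='$': occ=0, LF[4]=C('$')+0=0+0=0
L[5]='f': occ=2, LF[5]=C('f')+2=2+2=4
L[6]='f': occ=3, LF[6]=C('f')+3=2+3=5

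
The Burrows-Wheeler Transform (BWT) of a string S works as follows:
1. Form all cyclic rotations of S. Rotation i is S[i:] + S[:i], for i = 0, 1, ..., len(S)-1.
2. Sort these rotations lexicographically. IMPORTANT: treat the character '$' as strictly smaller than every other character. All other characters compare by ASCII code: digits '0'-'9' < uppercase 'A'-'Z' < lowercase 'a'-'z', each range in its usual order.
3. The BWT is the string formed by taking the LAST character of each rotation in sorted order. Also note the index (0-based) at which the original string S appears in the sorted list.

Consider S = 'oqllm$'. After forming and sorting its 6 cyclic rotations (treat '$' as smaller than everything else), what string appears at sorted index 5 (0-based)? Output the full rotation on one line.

Answer: qllm$o

Derivation:
All 6 rotations (rotation i = S[i:]+S[:i]):
  rot[0] = oqllm$
  rot[1] = qllm$o
  rot[2] = llm$oq
  rot[3] = lm$oql
  rot[4] = m$oqll
  rot[5] = $oqllm
Sorted (with $ < everything):
  sorted[0] = $oqllm
  sorted[1] = llm$oq
  sorted[2] = lm$oql
  sorted[3] = m$oqll
  sorted[4] = oqllm$
  sorted[5] = qllm$o
sorted[5] = qllm$o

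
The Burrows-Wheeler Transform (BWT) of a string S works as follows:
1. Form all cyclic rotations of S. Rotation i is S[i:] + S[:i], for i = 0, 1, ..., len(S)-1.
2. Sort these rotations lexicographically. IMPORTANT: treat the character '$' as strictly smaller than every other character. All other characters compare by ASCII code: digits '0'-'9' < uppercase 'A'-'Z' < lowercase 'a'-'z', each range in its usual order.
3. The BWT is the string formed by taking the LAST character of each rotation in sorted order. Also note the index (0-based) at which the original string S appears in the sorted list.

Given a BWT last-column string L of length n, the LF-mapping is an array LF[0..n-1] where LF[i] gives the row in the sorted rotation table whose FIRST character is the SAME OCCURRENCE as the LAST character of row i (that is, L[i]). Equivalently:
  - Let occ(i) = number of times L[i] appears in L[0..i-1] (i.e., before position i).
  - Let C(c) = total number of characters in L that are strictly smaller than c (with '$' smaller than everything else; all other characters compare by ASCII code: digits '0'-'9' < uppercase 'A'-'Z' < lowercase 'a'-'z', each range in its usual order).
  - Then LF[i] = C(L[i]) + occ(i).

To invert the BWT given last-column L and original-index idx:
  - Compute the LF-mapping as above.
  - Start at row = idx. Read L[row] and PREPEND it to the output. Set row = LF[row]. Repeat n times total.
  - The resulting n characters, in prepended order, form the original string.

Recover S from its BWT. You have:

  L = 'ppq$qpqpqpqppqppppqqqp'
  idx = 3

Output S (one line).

Answer: pppqppqpqpqpppqqqqqpp$

Derivation:
LF mapping: 1 2 13 0 14 3 15 4 16 5 17 6 7 18 8 9 10 11 19 20 21 12
Walk LF starting at row 3, prepending L[row]:
  step 1: row=3, L[3]='$', prepend. Next row=LF[3]=0
  step 2: row=0, L[0]='p', prepend. Next row=LF[0]=1
  step 3: row=1, L[1]='p', prepend. Next row=LF[1]=2
  step 4: row=2, L[2]='q', prepend. Next row=LF[2]=13
  step 5: row=13, L[13]='q', prepend. Next row=LF[13]=18
  step 6: row=18, L[18]='q', prepend. Next row=LF[18]=19
  step 7: row=19, L[19]='q', prepend. Next row=LF[19]=20
  step 8: row=20, L[20]='q', prepend. Next row=LF[20]=21
  step 9: row=21, L[21]='p', prepend. Next row=LF[21]=12
  step 10: row=12, L[12]='p', prepend. Next row=LF[12]=7
  step 11: row=7, L[7]='p', prepend. Next row=LF[7]=4
  step 12: row=4, L[4]='q', prepend. Next row=LF[4]=14
  step 13: row=14, L[14]='p', prepend. Next row=LF[14]=8
  step 14: row=8, L[8]='q', prepend. Next row=LF[8]=16
  step 15: row=16, L[16]='p', prepend. Next row=LF[16]=10
  step 16: row=10, L[10]='q', prepend. Next row=LF[10]=17
  step 17: row=17, L[17]='p', prepend. Next row=LF[17]=11
  step 18: row=11, L[11]='p', prepend. Next row=LF[11]=6
  step 19: row=6, L[6]='q', prepend. Next row=LF[6]=15
  step 20: row=15, L[15]='p', prepend. Next row=LF[15]=9
  step 21: row=9, L[9]='p', prepend. Next row=LF[9]=5
  step 22: row=5, L[5]='p', prepend. Next row=LF[5]=3
Reversed output: pppqppqpqpqpppqqqqqpp$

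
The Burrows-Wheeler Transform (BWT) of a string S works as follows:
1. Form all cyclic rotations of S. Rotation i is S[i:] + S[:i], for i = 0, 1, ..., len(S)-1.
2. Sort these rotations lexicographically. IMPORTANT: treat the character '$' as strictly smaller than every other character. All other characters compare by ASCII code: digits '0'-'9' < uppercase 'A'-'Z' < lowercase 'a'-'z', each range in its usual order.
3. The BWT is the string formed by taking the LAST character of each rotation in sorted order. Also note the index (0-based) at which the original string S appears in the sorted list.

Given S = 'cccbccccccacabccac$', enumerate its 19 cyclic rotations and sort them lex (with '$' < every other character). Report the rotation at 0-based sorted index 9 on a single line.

All 19 rotations (rotation i = S[i:]+S[:i]):
  rot[0] = cccbccccccacabccac$
  rot[1] = ccbccccccacabccac$c
  rot[2] = cbccccccacabccac$cc
  rot[3] = bccccccacabccac$ccc
  rot[4] = ccccccacabccac$cccb
  rot[5] = cccccacabccac$cccbc
  rot[6] = ccccacabccac$cccbcc
  rot[7] = cccacabccac$cccbccc
  rot[8] = ccacabccac$cccbcccc
  rot[9] = cacabccac$cccbccccc
  rot[10] = acabccac$cccbcccccc
  rot[11] = cabccac$cccbcccccca
  rot[12] = abccac$cccbccccccac
  rot[13] = bccac$cccbccccccaca
  rot[14] = ccac$cccbccccccacab
  rot[15] = cac$cccbccccccacabc
  rot[16] = ac$cccbccccccacabcc
  rot[17] = c$cccbccccccacabcca
  rot[18] = $cccbccccccacabccac
Sorted (with $ < everything):
  sorted[0] = $cccbccccccacabccac
  sorted[1] = abccac$cccbccccccac
  sorted[2] = ac$cccbccccccacabcc
  sorted[3] = acabccac$cccbcccccc
  sorted[4] = bccac$cccbccccccaca
  sorted[5] = bccccccacabccac$ccc
  sorted[6] = c$cccbccccccacabcca
  sorted[7] = cabccac$cccbcccccca
  sorted[8] = cac$cccbccccccacabc
  sorted[9] = cacabccac$cccbccccc
  sorted[10] = cbccccccacabccac$cc
  sorted[11] = ccac$cccbccccccacab
  sorted[12] = ccacabccac$cccbcccc
  sorted[13] = ccbccccccacabccac$c
  sorted[14] = cccacabccac$cccbccc
  sorted[15] = cccbccccccacabccac$
  sorted[16] = ccccacabccac$cccbcc
  sorted[17] = cccccacabccac$cccbc
  sorted[18] = ccccccacabccac$cccb
sorted[9] = cacabccac$cccbccccc

Answer: cacabccac$cccbccccc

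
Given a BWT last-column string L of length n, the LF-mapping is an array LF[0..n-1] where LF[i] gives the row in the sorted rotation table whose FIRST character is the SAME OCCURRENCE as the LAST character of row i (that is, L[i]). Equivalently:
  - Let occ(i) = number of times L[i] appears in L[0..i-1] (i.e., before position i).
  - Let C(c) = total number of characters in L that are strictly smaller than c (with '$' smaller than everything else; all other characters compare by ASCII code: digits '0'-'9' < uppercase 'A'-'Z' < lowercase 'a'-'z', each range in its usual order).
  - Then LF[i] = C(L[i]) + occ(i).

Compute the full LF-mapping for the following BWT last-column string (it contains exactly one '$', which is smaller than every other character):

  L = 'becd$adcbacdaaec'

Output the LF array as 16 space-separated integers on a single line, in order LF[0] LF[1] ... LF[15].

Char counts: '$':1, 'a':4, 'b':2, 'c':4, 'd':3, 'e':2
C (first-col start): C('$')=0, C('a')=1, C('b')=5, C('c')=7, C('d')=11, C('e')=14
L[0]='b': occ=0, LF[0]=C('b')+0=5+0=5
L[1]='e': occ=0, LF[1]=C('e')+0=14+0=14
L[2]='c': occ=0, LF[2]=C('c')+0=7+0=7
L[3]='d': occ=0, LF[3]=C('d')+0=11+0=11
L[4]='$': occ=0, LF[4]=C('$')+0=0+0=0
L[5]='a': occ=0, LF[5]=C('a')+0=1+0=1
L[6]='d': occ=1, LF[6]=C('d')+1=11+1=12
L[7]='c': occ=1, LF[7]=C('c')+1=7+1=8
L[8]='b': occ=1, LF[8]=C('b')+1=5+1=6
L[9]='a': occ=1, LF[9]=C('a')+1=1+1=2
L[10]='c': occ=2, LF[10]=C('c')+2=7+2=9
L[11]='d': occ=2, LF[11]=C('d')+2=11+2=13
L[12]='a': occ=2, LF[12]=C('a')+2=1+2=3
L[13]='a': occ=3, LF[13]=C('a')+3=1+3=4
L[14]='e': occ=1, LF[14]=C('e')+1=14+1=15
L[15]='c': occ=3, LF[15]=C('c')+3=7+3=10

Answer: 5 14 7 11 0 1 12 8 6 2 9 13 3 4 15 10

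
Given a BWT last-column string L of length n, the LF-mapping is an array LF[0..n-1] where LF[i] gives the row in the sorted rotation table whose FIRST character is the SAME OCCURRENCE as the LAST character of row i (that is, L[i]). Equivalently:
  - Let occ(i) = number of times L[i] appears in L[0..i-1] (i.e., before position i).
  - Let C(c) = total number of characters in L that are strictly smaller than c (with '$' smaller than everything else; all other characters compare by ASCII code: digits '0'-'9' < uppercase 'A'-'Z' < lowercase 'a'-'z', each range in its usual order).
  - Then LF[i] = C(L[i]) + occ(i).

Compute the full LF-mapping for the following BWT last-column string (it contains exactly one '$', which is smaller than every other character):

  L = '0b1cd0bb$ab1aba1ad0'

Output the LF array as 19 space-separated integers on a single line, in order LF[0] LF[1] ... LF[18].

Answer: 1 11 4 16 17 2 12 13 0 7 14 5 8 15 9 6 10 18 3

Derivation:
Char counts: '$':1, '0':3, '1':3, 'a':4, 'b':5, 'c':1, 'd':2
C (first-col start): C('$')=0, C('0')=1, C('1')=4, C('a')=7, C('b')=11, C('c')=16, C('d')=17
L[0]='0': occ=0, LF[0]=C('0')+0=1+0=1
L[1]='b': occ=0, LF[1]=C('b')+0=11+0=11
L[2]='1': occ=0, LF[2]=C('1')+0=4+0=4
L[3]='c': occ=0, LF[3]=C('c')+0=16+0=16
L[4]='d': occ=0, LF[4]=C('d')+0=17+0=17
L[5]='0': occ=1, LF[5]=C('0')+1=1+1=2
L[6]='b': occ=1, LF[6]=C('b')+1=11+1=12
L[7]='b': occ=2, LF[7]=C('b')+2=11+2=13
L[8]='$': occ=0, LF[8]=C('$')+0=0+0=0
L[9]='a': occ=0, LF[9]=C('a')+0=7+0=7
L[10]='b': occ=3, LF[10]=C('b')+3=11+3=14
L[11]='1': occ=1, LF[11]=C('1')+1=4+1=5
L[12]='a': occ=1, LF[12]=C('a')+1=7+1=8
L[13]='b': occ=4, LF[13]=C('b')+4=11+4=15
L[14]='a': occ=2, LF[14]=C('a')+2=7+2=9
L[15]='1': occ=2, LF[15]=C('1')+2=4+2=6
L[16]='a': occ=3, LF[16]=C('a')+3=7+3=10
L[17]='d': occ=1, LF[17]=C('d')+1=17+1=18
L[18]='0': occ=2, LF[18]=C('0')+2=1+2=3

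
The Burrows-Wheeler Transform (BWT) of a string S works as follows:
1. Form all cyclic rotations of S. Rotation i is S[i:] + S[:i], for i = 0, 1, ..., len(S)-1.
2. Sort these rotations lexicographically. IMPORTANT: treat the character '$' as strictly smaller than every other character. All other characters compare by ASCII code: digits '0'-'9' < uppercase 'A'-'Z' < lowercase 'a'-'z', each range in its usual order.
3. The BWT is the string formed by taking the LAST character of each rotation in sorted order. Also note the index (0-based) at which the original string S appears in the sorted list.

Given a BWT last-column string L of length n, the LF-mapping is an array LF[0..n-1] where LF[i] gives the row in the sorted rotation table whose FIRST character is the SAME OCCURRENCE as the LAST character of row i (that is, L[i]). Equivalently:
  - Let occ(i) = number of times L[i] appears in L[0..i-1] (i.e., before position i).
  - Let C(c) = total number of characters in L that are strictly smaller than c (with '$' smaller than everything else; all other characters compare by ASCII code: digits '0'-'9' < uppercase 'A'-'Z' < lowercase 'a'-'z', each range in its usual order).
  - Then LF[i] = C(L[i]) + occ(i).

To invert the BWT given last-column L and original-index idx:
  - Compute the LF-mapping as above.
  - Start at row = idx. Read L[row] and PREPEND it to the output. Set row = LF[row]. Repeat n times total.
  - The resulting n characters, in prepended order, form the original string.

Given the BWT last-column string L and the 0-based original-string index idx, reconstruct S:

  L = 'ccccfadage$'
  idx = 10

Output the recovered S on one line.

LF mapping: 3 4 5 6 9 1 7 2 10 8 0
Walk LF starting at row 10, prepending L[row]:
  step 1: row=10, L[10]='$', prepend. Next row=LF[10]=0
  step 2: row=0, L[0]='c', prepend. Next row=LF[0]=3
  step 3: row=3, L[3]='c', prepend. Next row=LF[3]=6
  step 4: row=6, L[6]='d', prepend. Next row=LF[6]=7
  step 5: row=7, L[7]='a', prepend. Next row=LF[7]=2
  step 6: row=2, L[2]='c', prepend. Next row=LF[2]=5
  step 7: row=5, L[5]='a', prepend. Next row=LF[5]=1
  step 8: row=1, L[1]='c', prepend. Next row=LF[1]=4
  step 9: row=4, L[4]='f', prepend. Next row=LF[4]=9
  step 10: row=9, L[9]='e', prepend. Next row=LF[9]=8
  step 11: row=8, L[8]='g', prepend. Next row=LF[8]=10
Reversed output: gefcacadcc$

Answer: gefcacadcc$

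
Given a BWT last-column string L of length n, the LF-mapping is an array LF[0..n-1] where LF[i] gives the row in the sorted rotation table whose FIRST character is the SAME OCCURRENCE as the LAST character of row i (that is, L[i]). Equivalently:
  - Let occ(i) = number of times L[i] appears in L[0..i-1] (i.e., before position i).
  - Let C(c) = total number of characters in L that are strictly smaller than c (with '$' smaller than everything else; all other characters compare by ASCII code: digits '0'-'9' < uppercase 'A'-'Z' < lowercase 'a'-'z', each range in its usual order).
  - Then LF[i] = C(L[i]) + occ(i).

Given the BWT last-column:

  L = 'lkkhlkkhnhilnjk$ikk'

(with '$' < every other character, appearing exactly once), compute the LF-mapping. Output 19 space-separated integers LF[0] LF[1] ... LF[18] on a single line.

Char counts: '$':1, 'h':3, 'i':2, 'j':1, 'k':7, 'l':3, 'n':2
C (first-col start): C('$')=0, C('h')=1, C('i')=4, C('j')=6, C('k')=7, C('l')=14, C('n')=17
L[0]='l': occ=0, LF[0]=C('l')+0=14+0=14
L[1]='k': occ=0, LF[1]=C('k')+0=7+0=7
L[2]='k': occ=1, LF[2]=C('k')+1=7+1=8
L[3]='h': occ=0, LF[3]=C('h')+0=1+0=1
L[4]='l': occ=1, LF[4]=C('l')+1=14+1=15
L[5]='k': occ=2, LF[5]=C('k')+2=7+2=9
L[6]='k': occ=3, LF[6]=C('k')+3=7+3=10
L[7]='h': occ=1, LF[7]=C('h')+1=1+1=2
L[8]='n': occ=0, LF[8]=C('n')+0=17+0=17
L[9]='h': occ=2, LF[9]=C('h')+2=1+2=3
L[10]='i': occ=0, LF[10]=C('i')+0=4+0=4
L[11]='l': occ=2, LF[11]=C('l')+2=14+2=16
L[12]='n': occ=1, LF[12]=C('n')+1=17+1=18
L[13]='j': occ=0, LF[13]=C('j')+0=6+0=6
L[14]='k': occ=4, LF[14]=C('k')+4=7+4=11
L[15]='$': occ=0, LF[15]=C('$')+0=0+0=0
L[16]='i': occ=1, LF[16]=C('i')+1=4+1=5
L[17]='k': occ=5, LF[17]=C('k')+5=7+5=12
L[18]='k': occ=6, LF[18]=C('k')+6=7+6=13

Answer: 14 7 8 1 15 9 10 2 17 3 4 16 18 6 11 0 5 12 13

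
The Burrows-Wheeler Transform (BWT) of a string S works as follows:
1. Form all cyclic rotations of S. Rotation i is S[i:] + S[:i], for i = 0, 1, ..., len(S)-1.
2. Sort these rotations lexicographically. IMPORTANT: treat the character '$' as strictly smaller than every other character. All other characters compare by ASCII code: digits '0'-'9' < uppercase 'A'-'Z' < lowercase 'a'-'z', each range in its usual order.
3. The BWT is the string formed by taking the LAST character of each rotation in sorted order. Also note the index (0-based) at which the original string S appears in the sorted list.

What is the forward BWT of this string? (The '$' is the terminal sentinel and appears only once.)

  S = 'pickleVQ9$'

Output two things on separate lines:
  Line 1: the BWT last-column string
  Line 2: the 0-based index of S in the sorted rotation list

All 10 rotations (rotation i = S[i:]+S[:i]):
  rot[0] = pickleVQ9$
  rot[1] = ickleVQ9$p
  rot[2] = ckleVQ9$pi
  rot[3] = kleVQ9$pic
  rot[4] = leVQ9$pick
  rot[5] = eVQ9$pickl
  rot[6] = VQ9$pickle
  rot[7] = Q9$pickleV
  rot[8] = 9$pickleVQ
  rot[9] = $pickleVQ9
Sorted (with $ < everything):
  sorted[0] = $pickleVQ9  (last char: '9')
  sorted[1] = 9$pickleVQ  (last char: 'Q')
  sorted[2] = Q9$pickleV  (last char: 'V')
  sorted[3] = VQ9$pickle  (last char: 'e')
  sorted[4] = ckleVQ9$pi  (last char: 'i')
  sorted[5] = eVQ9$pickl  (last char: 'l')
  sorted[6] = ickleVQ9$p  (last char: 'p')
  sorted[7] = kleVQ9$pic  (last char: 'c')
  sorted[8] = leVQ9$pick  (last char: 'k')
  sorted[9] = pickleVQ9$  (last char: '$')
Last column: 9QVeilpck$
Original string S is at sorted index 9

Answer: 9QVeilpck$
9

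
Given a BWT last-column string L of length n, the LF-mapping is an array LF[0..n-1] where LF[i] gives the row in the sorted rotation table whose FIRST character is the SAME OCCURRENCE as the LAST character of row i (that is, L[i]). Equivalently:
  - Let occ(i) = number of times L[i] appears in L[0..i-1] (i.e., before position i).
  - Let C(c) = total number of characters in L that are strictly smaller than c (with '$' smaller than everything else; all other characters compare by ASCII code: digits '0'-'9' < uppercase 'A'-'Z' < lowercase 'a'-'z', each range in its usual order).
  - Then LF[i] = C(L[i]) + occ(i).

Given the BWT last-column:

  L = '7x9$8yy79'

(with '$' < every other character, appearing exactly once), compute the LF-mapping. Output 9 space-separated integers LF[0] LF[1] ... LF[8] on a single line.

Answer: 1 6 4 0 3 7 8 2 5

Derivation:
Char counts: '$':1, '7':2, '8':1, '9':2, 'x':1, 'y':2
C (first-col start): C('$')=0, C('7')=1, C('8')=3, C('9')=4, C('x')=6, C('y')=7
L[0]='7': occ=0, LF[0]=C('7')+0=1+0=1
L[1]='x': occ=0, LF[1]=C('x')+0=6+0=6
L[2]='9': occ=0, LF[2]=C('9')+0=4+0=4
L[3]='$': occ=0, LF[3]=C('$')+0=0+0=0
L[4]='8': occ=0, LF[4]=C('8')+0=3+0=3
L[5]='y': occ=0, LF[5]=C('y')+0=7+0=7
L[6]='y': occ=1, LF[6]=C('y')+1=7+1=8
L[7]='7': occ=1, LF[7]=C('7')+1=1+1=2
L[8]='9': occ=1, LF[8]=C('9')+1=4+1=5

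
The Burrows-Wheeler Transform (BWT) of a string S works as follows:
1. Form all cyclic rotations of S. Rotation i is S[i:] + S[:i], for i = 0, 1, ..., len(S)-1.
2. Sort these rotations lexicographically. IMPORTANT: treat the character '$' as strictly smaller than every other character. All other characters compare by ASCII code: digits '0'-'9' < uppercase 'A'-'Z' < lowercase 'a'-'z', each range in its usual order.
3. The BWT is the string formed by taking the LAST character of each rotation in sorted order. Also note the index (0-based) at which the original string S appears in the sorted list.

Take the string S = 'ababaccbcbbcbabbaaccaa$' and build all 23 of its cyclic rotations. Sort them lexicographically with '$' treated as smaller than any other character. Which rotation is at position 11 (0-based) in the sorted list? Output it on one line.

All 23 rotations (rotation i = S[i:]+S[:i]):
  rot[0] = ababaccbcbbcbabbaaccaa$
  rot[1] = babaccbcbbcbabbaaccaa$a
  rot[2] = abaccbcbbcbabbaaccaa$ab
  rot[3] = baccbcbbcbabbaaccaa$aba
  rot[4] = accbcbbcbabbaaccaa$abab
  rot[5] = ccbcbbcbabbaaccaa$ababa
  rot[6] = cbcbbcbabbaaccaa$ababac
  rot[7] = bcbbcbabbaaccaa$ababacc
  rot[8] = cbbcbabbaaccaa$ababaccb
  rot[9] = bbcbabbaaccaa$ababaccbc
  rot[10] = bcbabbaaccaa$ababaccbcb
  rot[11] = cbabbaaccaa$ababaccbcbb
  rot[12] = babbaaccaa$ababaccbcbbc
  rot[13] = abbaaccaa$ababaccbcbbcb
  rot[14] = bbaaccaa$ababaccbcbbcba
  rot[15] = baaccaa$ababaccbcbbcbab
  rot[16] = aaccaa$ababaccbcbbcbabb
  rot[17] = accaa$ababaccbcbbcbabba
  rot[18] = ccaa$ababaccbcbbcbabbaa
  rot[19] = caa$ababaccbcbbcbabbaac
  rot[20] = aa$ababaccbcbbcbabbaacc
  rot[21] = a$ababaccbcbbcbabbaacca
  rot[22] = $ababaccbcbbcbabbaaccaa
Sorted (with $ < everything):
  sorted[0] = $ababaccbcbbcbabbaaccaa
  sorted[1] = a$ababaccbcbbcbabbaacca
  sorted[2] = aa$ababaccbcbbcbabbaacc
  sorted[3] = aaccaa$ababaccbcbbcbabb
  sorted[4] = ababaccbcbbcbabbaaccaa$
  sorted[5] = abaccbcbbcbabbaaccaa$ab
  sorted[6] = abbaaccaa$ababaccbcbbcb
  sorted[7] = accaa$ababaccbcbbcbabba
  sorted[8] = accbcbbcbabbaaccaa$abab
  sorted[9] = baaccaa$ababaccbcbbcbab
  sorted[10] = babaccbcbbcbabbaaccaa$a
  sorted[11] = babbaaccaa$ababaccbcbbc
  sorted[12] = baccbcbbcbabbaaccaa$aba
  sorted[13] = bbaaccaa$ababaccbcbbcba
  sorted[14] = bbcbabbaaccaa$ababaccbc
  sorted[15] = bcbabbaaccaa$ababaccbcb
  sorted[16] = bcbbcbabbaaccaa$ababacc
  sorted[17] = caa$ababaccbcbbcbabbaac
  sorted[18] = cbabbaaccaa$ababaccbcbb
  sorted[19] = cbbcbabbaaccaa$ababaccb
  sorted[20] = cbcbbcbabbaaccaa$ababac
  sorted[21] = ccaa$ababaccbcbbcbabbaa
  sorted[22] = ccbcbbcbabbaaccaa$ababa
sorted[11] = babbaaccaa$ababaccbcbbc

Answer: babbaaccaa$ababaccbcbbc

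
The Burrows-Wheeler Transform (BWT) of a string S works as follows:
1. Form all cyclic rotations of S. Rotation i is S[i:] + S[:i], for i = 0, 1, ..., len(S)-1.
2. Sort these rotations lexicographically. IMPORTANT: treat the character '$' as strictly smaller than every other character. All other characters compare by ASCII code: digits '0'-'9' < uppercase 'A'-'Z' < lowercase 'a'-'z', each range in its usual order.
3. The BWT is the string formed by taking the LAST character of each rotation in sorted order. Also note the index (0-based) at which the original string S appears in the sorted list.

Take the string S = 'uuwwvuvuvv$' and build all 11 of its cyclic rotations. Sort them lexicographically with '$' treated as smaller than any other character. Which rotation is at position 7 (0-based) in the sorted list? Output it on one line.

Answer: vuvv$uuwwvu

Derivation:
All 11 rotations (rotation i = S[i:]+S[:i]):
  rot[0] = uuwwvuvuvv$
  rot[1] = uwwvuvuvv$u
  rot[2] = wwvuvuvv$uu
  rot[3] = wvuvuvv$uuw
  rot[4] = vuvuvv$uuww
  rot[5] = uvuvv$uuwwv
  rot[6] = vuvv$uuwwvu
  rot[7] = uvv$uuwwvuv
  rot[8] = vv$uuwwvuvu
  rot[9] = v$uuwwvuvuv
  rot[10] = $uuwwvuvuvv
Sorted (with $ < everything):
  sorted[0] = $uuwwvuvuvv
  sorted[1] = uuwwvuvuvv$
  sorted[2] = uvuvv$uuwwv
  sorted[3] = uvv$uuwwvuv
  sorted[4] = uwwvuvuvv$u
  sorted[5] = v$uuwwvuvuv
  sorted[6] = vuvuvv$uuww
  sorted[7] = vuvv$uuwwvu
  sorted[8] = vv$uuwwvuvu
  sorted[9] = wvuvuvv$uuw
  sorted[10] = wwvuvuvv$uu
sorted[7] = vuvv$uuwwvu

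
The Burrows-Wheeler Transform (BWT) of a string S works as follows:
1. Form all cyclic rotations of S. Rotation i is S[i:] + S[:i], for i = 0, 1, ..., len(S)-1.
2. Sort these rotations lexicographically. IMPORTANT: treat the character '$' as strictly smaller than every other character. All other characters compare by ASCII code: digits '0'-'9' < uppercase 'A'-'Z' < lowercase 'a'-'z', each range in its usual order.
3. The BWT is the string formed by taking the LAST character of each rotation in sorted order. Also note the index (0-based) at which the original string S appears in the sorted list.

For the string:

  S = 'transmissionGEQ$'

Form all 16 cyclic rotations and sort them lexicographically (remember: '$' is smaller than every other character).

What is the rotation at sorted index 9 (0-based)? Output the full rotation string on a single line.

Answer: nsmissionGEQ$tra

Derivation:
All 16 rotations (rotation i = S[i:]+S[:i]):
  rot[0] = transmissionGEQ$
  rot[1] = ransmissionGEQ$t
  rot[2] = ansmissionGEQ$tr
  rot[3] = nsmissionGEQ$tra
  rot[4] = smissionGEQ$tran
  rot[5] = missionGEQ$trans
  rot[6] = issionGEQ$transm
  rot[7] = ssionGEQ$transmi
  rot[8] = sionGEQ$transmis
  rot[9] = ionGEQ$transmiss
  rot[10] = onGEQ$transmissi
  rot[11] = nGEQ$transmissio
  rot[12] = GEQ$transmission
  rot[13] = EQ$transmissionG
  rot[14] = Q$transmissionGE
  rot[15] = $transmissionGEQ
Sorted (with $ < everything):
  sorted[0] = $transmissionGEQ
  sorted[1] = EQ$transmissionG
  sorted[2] = GEQ$transmission
  sorted[3] = Q$transmissionGE
  sorted[4] = ansmissionGEQ$tr
  sorted[5] = ionGEQ$transmiss
  sorted[6] = issionGEQ$transm
  sorted[7] = missionGEQ$trans
  sorted[8] = nGEQ$transmissio
  sorted[9] = nsmissionGEQ$tra
  sorted[10] = onGEQ$transmissi
  sorted[11] = ransmissionGEQ$t
  sorted[12] = sionGEQ$transmis
  sorted[13] = smissionGEQ$tran
  sorted[14] = ssionGEQ$transmi
  sorted[15] = transmissionGEQ$
sorted[9] = nsmissionGEQ$tra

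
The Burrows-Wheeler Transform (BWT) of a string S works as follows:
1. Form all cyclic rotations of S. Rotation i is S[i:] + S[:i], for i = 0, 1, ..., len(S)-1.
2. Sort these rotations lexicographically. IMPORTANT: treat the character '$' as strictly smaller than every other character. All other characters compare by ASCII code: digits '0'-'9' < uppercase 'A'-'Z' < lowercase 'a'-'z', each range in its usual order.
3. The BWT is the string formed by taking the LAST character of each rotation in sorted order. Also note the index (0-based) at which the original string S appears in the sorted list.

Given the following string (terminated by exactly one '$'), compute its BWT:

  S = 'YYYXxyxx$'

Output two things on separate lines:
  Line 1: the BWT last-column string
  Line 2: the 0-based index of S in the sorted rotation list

Answer: xYYY$xyXx
4

Derivation:
All 9 rotations (rotation i = S[i:]+S[:i]):
  rot[0] = YYYXxyxx$
  rot[1] = YYXxyxx$Y
  rot[2] = YXxyxx$YY
  rot[3] = Xxyxx$YYY
  rot[4] = xyxx$YYYX
  rot[5] = yxx$YYYXx
  rot[6] = xx$YYYXxy
  rot[7] = x$YYYXxyx
  rot[8] = $YYYXxyxx
Sorted (with $ < everything):
  sorted[0] = $YYYXxyxx  (last char: 'x')
  sorted[1] = Xxyxx$YYY  (last char: 'Y')
  sorted[2] = YXxyxx$YY  (last char: 'Y')
  sorted[3] = YYXxyxx$Y  (last char: 'Y')
  sorted[4] = YYYXxyxx$  (last char: '$')
  sorted[5] = x$YYYXxyx  (last char: 'x')
  sorted[6] = xx$YYYXxy  (last char: 'y')
  sorted[7] = xyxx$YYYX  (last char: 'X')
  sorted[8] = yxx$YYYXx  (last char: 'x')
Last column: xYYY$xyXx
Original string S is at sorted index 4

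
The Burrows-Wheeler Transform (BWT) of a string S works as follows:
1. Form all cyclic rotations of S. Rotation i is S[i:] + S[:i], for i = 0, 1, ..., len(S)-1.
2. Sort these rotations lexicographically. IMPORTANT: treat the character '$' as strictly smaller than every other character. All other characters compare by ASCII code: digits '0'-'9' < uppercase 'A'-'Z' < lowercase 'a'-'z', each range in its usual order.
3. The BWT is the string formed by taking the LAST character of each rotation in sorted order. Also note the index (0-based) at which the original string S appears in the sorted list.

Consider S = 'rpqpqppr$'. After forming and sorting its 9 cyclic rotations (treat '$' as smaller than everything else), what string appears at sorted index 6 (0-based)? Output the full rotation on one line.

Answer: qpqppr$rp

Derivation:
All 9 rotations (rotation i = S[i:]+S[:i]):
  rot[0] = rpqpqppr$
  rot[1] = pqpqppr$r
  rot[2] = qpqppr$rp
  rot[3] = pqppr$rpq
  rot[4] = qppr$rpqp
  rot[5] = ppr$rpqpq
  rot[6] = pr$rpqpqp
  rot[7] = r$rpqpqpp
  rot[8] = $rpqpqppr
Sorted (with $ < everything):
  sorted[0] = $rpqpqppr
  sorted[1] = ppr$rpqpq
  sorted[2] = pqppr$rpq
  sorted[3] = pqpqppr$r
  sorted[4] = pr$rpqpqp
  sorted[5] = qppr$rpqp
  sorted[6] = qpqppr$rp
  sorted[7] = r$rpqpqpp
  sorted[8] = rpqpqppr$
sorted[6] = qpqppr$rp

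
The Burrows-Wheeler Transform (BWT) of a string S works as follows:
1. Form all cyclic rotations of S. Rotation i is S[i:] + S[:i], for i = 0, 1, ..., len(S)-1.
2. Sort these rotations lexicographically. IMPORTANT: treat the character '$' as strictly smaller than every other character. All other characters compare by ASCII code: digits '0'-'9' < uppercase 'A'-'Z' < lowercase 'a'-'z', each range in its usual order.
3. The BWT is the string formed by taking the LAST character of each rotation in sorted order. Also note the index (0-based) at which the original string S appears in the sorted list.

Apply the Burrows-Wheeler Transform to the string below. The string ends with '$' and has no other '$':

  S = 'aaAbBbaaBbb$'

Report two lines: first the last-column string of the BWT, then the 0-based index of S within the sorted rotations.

All 12 rotations (rotation i = S[i:]+S[:i]):
  rot[0] = aaAbBbaaBbb$
  rot[1] = aAbBbaaBbb$a
  rot[2] = AbBbaaBbb$aa
  rot[3] = bBbaaBbb$aaA
  rot[4] = BbaaBbb$aaAb
  rot[5] = baaBbb$aaAbB
  rot[6] = aaBbb$aaAbBb
  rot[7] = aBbb$aaAbBba
  rot[8] = Bbb$aaAbBbaa
  rot[9] = bb$aaAbBbaaB
  rot[10] = b$aaAbBbaaBb
  rot[11] = $aaAbBbaaBbb
Sorted (with $ < everything):
  sorted[0] = $aaAbBbaaBbb  (last char: 'b')
  sorted[1] = AbBbaaBbb$aa  (last char: 'a')
  sorted[2] = BbaaBbb$aaAb  (last char: 'b')
  sorted[3] = Bbb$aaAbBbaa  (last char: 'a')
  sorted[4] = aAbBbaaBbb$a  (last char: 'a')
  sorted[5] = aBbb$aaAbBba  (last char: 'a')
  sorted[6] = aaAbBbaaBbb$  (last char: '$')
  sorted[7] = aaBbb$aaAbBb  (last char: 'b')
  sorted[8] = b$aaAbBbaaBb  (last char: 'b')
  sorted[9] = bBbaaBbb$aaA  (last char: 'A')
  sorted[10] = baaBbb$aaAbB  (last char: 'B')
  sorted[11] = bb$aaAbBbaaB  (last char: 'B')
Last column: babaaa$bbABB
Original string S is at sorted index 6

Answer: babaaa$bbABB
6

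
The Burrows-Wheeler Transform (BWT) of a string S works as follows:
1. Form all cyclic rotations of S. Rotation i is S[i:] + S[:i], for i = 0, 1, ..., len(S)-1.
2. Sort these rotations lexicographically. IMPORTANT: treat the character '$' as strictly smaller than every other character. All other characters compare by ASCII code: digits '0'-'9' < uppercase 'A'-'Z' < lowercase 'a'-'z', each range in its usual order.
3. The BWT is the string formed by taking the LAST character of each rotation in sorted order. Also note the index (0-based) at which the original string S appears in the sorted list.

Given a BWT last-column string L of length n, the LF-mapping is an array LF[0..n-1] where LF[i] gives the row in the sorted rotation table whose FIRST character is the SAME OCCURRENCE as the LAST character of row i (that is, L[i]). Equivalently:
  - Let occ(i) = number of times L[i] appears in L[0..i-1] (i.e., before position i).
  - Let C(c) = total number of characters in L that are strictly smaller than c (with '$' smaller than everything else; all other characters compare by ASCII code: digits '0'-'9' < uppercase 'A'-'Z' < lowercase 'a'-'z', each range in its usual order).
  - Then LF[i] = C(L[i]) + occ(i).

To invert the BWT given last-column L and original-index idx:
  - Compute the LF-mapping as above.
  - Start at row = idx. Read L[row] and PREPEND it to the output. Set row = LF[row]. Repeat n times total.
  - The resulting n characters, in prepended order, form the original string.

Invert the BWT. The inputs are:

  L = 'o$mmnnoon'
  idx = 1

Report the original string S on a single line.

Answer: mmnnnooo$

Derivation:
LF mapping: 6 0 1 2 3 4 7 8 5
Walk LF starting at row 1, prepending L[row]:
  step 1: row=1, L[1]='$', prepend. Next row=LF[1]=0
  step 2: row=0, L[0]='o', prepend. Next row=LF[0]=6
  step 3: row=6, L[6]='o', prepend. Next row=LF[6]=7
  step 4: row=7, L[7]='o', prepend. Next row=LF[7]=8
  step 5: row=8, L[8]='n', prepend. Next row=LF[8]=5
  step 6: row=5, L[5]='n', prepend. Next row=LF[5]=4
  step 7: row=4, L[4]='n', prepend. Next row=LF[4]=3
  step 8: row=3, L[3]='m', prepend. Next row=LF[3]=2
  step 9: row=2, L[2]='m', prepend. Next row=LF[2]=1
Reversed output: mmnnnooo$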